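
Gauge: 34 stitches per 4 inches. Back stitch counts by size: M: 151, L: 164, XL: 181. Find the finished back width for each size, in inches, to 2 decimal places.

M 17.76 inches; L 19.29 inches; XL 21.29 inches.

34/4 = 8.5 sts per in.
M: 151 / 8.5 = 17.765 → 17.76 in.
L: 164 / 8.5 = 19.294 → 19.29 in.
XL: 181 / 8.5 = 21.294 → 21.29 in.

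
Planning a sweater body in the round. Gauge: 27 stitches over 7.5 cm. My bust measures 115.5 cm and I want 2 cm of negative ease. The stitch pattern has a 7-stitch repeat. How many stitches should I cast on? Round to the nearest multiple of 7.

406 stitches.

Finished = 115.5 − 2 = 113.5 cm.
27 / 7.5 = 3.6 sts/cm.
113.5 × 3.6 = 408.60 sts.
Nearest multiple of 7: 406.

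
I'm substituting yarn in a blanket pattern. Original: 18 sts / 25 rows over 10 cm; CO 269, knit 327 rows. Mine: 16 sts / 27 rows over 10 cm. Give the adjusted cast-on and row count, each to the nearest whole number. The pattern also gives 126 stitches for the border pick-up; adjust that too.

Cast on 239 stitches; work 353 rows; border pick-up 112 stitches.

Stitches: 269 × 16/18 = 239.11 → 239.
Rows: 327 × 27/25 = 353.16 → 353.
border pick-up: 126 × 16/18 = 112.00 → 112.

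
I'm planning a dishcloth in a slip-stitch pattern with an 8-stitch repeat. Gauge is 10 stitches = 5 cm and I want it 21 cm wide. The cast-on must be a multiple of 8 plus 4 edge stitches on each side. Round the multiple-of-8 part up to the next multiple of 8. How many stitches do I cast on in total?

10 / 5 = 2 sts per cm.
21 × 2 = 42.00 sts.
Less 8 edge sts → 34.00 for the repeat.
Next multiple of 8: 40.
Add back 8 edge sts → 48.

CO 48 sts.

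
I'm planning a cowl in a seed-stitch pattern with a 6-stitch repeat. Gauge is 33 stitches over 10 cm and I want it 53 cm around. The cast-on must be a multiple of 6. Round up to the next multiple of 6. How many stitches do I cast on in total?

180 stitches.

33 / 10 = 3.3 sts per cm.
53 × 3.3 = 174.90 sts.
Next multiple of 6: 180.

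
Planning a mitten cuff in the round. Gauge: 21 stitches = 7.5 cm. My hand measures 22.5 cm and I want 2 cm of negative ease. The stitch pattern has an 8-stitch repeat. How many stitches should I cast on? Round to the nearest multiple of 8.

Cast on 56 stitches.

Finished = 22.5 − 2 = 20.5 cm.
21 / 7.5 = 2.8 sts/cm.
20.5 × 2.8 = 57.40 sts.
Nearest multiple of 8: 56.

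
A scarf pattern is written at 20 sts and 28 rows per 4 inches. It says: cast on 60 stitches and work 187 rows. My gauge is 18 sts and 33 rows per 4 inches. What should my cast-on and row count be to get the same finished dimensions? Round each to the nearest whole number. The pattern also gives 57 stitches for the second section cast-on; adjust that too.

Cast on 54 stitches; work 220 rows; second section cast-on 51 stitches.

Stitches: 60 × 18/20 = 54.00 → 54.
Rows: 187 × 33/28 = 220.39 → 220.
second section cast-on: 57 × 18/20 = 51.30 → 51.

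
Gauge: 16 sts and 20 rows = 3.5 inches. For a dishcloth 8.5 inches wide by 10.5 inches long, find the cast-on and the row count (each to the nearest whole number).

Stitch gauge = 16/3.5 = 4.571 sts/in; 8.5 × 4.571 = 38.86 → 39 sts.
Row gauge = 20/3.5 = 5.714 rows/in; 10.5 × 5.714 = 60.00 → 60 rows.

Cast on 39 stitches and work 60 rows.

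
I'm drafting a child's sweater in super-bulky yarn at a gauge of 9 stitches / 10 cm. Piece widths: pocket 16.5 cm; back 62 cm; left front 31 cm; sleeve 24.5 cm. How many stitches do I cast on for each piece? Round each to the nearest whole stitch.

Rate = 9/10 = 0.9 sts per cm.
pocket: 16.5 × 0.9 = 14.85 → 15.
back: 62 × 0.9 = 55.80 → 56.
left front: 31 × 0.9 = 27.90 → 28.
sleeve: 24.5 × 0.9 = 22.05 → 22.

pocket 15; back 56; left front 28; sleeve 22.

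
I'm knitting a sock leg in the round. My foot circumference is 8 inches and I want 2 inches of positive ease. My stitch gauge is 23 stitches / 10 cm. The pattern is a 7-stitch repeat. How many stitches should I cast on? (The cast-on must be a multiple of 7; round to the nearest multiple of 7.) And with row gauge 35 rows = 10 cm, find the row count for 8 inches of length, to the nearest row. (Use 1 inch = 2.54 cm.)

Finished = 8 + 2 = 10 inches.
10 inches × 2.54 = 25.40 cm.
23/10 = 2.3 sts per cm; 25.40 × 2.3 = 58.42 sts.
Nearest multiple of 7 → 56.
8 inches = 20.32 cm; × 3.5 = 71.12 → 71 rows.

Cast on 56 stitches; work 71 rows.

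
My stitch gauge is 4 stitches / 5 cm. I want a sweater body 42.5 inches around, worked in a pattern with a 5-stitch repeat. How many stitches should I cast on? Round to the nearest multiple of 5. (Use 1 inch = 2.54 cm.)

42.5 in = 42.5 × 2.54 = 107.95 cm.
4 / 5 = 0.8 sts/cm.
107.95 × 0.8 = 86.36 sts.
→ 85.

85 stitches.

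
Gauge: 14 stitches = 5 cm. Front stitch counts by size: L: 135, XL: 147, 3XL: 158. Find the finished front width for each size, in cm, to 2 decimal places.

14/5 = 2.8 sts per cm.
L: 135 / 2.8 = 48.214 → 48.21 cm.
XL: 147 / 2.8 = 52.500 → 52.50 cm.
3XL: 158 / 2.8 = 56.429 → 56.43 cm.

L 48.21 cm; XL 52.50 cm; 3XL 56.43 cm.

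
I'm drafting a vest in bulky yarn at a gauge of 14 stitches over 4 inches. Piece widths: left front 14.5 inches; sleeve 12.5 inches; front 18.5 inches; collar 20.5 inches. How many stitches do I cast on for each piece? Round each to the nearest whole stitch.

left front 51; sleeve 44; front 65; collar 72.

Rate = 14/4 = 3.5 sts per in.
left front: 14.5 × 3.5 = 50.75 → 51.
sleeve: 12.5 × 3.5 = 43.75 → 44.
front: 18.5 × 3.5 = 64.75 → 65.
collar: 20.5 × 3.5 = 71.75 → 72.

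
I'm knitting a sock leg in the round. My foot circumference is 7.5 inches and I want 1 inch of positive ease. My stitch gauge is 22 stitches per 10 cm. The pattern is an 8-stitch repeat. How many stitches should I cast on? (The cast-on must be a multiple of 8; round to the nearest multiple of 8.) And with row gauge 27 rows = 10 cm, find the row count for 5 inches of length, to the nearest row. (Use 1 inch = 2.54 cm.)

Cast on 48 stitches; work 34 rows.

Finished = 7.5 + 1 = 8.5 inches.
8.5 inches × 2.54 = 21.59 cm.
22/10 = 2.2 sts per cm; 21.59 × 2.2 = 47.50 sts.
Nearest multiple of 8 → 48.
5 inches = 12.70 cm; × 2.7 = 34.29 → 34 rows.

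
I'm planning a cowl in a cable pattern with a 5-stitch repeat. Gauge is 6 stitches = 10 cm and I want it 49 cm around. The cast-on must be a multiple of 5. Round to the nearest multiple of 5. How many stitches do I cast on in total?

30 stitches.

6 / 10 = 0.6 sts per cm.
49 × 0.6 = 29.40 sts.
Nearest multiple of 5: 30.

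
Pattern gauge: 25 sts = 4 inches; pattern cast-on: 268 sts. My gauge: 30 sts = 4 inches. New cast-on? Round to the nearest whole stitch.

Scale factor = 30 / 25 = 1.200.
268 × 30 / 25 = 321.60 sts.
→ 322 sts.

Cast on 322 stitches.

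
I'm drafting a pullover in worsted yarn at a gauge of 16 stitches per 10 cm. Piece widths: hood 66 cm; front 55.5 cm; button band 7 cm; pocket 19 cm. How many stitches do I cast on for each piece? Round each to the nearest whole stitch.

Rate = 16/10 = 1.6 sts per cm.
hood: 66 × 1.6 = 105.60 → 106.
front: 55.5 × 1.6 = 88.80 → 89.
button band: 7 × 1.6 = 11.20 → 11.
pocket: 19 × 1.6 = 30.40 → 30.

hood 106; front 89; button band 11; pocket 30.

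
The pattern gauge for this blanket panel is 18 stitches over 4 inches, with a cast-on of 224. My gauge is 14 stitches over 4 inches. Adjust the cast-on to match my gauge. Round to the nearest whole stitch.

174 stitches.

Scale factor = 14 / 18 = 0.778.
224 × 14 / 18 = 174.22 sts.
→ 174 sts.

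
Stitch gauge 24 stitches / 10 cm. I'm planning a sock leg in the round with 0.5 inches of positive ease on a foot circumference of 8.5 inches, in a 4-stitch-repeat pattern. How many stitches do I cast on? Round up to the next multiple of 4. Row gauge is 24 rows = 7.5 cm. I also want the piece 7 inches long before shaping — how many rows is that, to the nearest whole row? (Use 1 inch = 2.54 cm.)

Finished = 8.5 + 0.5 = 9 inches.
9 inches × 2.54 = 22.86 cm.
24/10 = 2.4 sts per cm; 22.86 × 2.4 = 54.86 sts.
Next multiple of 4 → 56.
7 inches = 17.78 cm; × 3.2 = 56.90 → 57 rows.

Cast on 56 stitches; work 57 rows.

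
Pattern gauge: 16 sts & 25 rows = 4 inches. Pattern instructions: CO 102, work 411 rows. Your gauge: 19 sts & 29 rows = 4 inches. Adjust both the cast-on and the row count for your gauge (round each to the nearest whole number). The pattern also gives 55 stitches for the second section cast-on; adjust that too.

Cast on 121 stitches; work 477 rows; second section cast-on 65 stitches.

Stitches: 102 × 19/16 = 121.12 → 121.
Rows: 411 × 29/25 = 476.76 → 477.
second section cast-on: 55 × 19/16 = 65.31 → 65.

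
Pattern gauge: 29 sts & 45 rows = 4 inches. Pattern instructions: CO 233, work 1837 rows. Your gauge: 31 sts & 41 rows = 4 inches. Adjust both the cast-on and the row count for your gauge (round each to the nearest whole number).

Stitches: 233 × 31/29 = 249.07 → 249.
Rows: 1837 × 41/45 = 1673.71 → 1674.

Cast on 249 stitches; work 1674 rows.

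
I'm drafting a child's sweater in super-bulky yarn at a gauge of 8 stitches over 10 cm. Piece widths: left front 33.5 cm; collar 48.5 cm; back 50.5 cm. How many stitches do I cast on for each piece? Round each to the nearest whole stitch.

Rate = 8/10 = 0.8 sts per cm.
left front: 33.5 × 0.8 = 26.80 → 27.
collar: 48.5 × 0.8 = 38.80 → 39.
back: 50.5 × 0.8 = 40.40 → 40.

left front 27; collar 39; back 40.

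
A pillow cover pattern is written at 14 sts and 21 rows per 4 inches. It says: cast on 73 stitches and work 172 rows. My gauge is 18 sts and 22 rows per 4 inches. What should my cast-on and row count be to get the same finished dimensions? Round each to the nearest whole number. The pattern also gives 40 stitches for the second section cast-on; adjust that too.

Stitches: 73 × 18/14 = 93.86 → 94.
Rows: 172 × 22/21 = 180.19 → 180.
second section cast-on: 40 × 18/14 = 51.43 → 51.

Cast on 94 stitches; work 180 rows; second section cast-on 51 stitches.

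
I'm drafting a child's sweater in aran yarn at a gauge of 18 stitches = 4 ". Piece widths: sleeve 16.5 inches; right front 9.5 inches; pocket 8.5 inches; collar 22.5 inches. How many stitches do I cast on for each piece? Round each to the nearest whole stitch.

Rate = 18/4 = 4.5 sts per in.
sleeve: 16.5 × 4.5 = 74.25 → 74.
right front: 9.5 × 4.5 = 42.75 → 43.
pocket: 8.5 × 4.5 = 38.25 → 38.
collar: 22.5 × 4.5 = 101.25 → 101.

sleeve 74; right front 43; pocket 38; collar 101.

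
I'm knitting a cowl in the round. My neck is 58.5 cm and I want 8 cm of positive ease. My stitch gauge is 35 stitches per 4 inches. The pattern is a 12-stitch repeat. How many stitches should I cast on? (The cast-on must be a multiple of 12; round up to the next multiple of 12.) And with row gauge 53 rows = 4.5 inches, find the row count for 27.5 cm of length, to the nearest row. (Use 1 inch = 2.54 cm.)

Finished = 58.5 + 8 = 66.5 cm.
66.5 cm × 1/2.54 = 26.18 inches.
35/4 = 8.75 sts per in; 26.18 × 8.75 = 229.08 sts.
Next multiple of 12 → 240.
27.5 cm = 10.83 inches; × 11.778 = 127.52 → 128 rows.

Cast on 240 stitches; work 128 rows.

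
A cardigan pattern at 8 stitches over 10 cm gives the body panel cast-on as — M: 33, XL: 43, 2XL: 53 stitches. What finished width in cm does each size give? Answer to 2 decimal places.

M 41.25 cm; XL 53.75 cm; 2XL 66.25 cm.

8/10 = 0.8 sts per cm.
M: 33 / 0.8 = 41.250 → 41.25 cm.
XL: 43 / 0.8 = 53.750 → 53.75 cm.
2XL: 53 / 0.8 = 66.250 → 66.25 cm.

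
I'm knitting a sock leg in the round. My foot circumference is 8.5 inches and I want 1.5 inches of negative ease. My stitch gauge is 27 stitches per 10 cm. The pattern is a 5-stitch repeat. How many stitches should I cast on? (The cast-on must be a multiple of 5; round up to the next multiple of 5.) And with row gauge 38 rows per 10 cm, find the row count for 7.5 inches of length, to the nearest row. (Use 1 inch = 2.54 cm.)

Cast on 50 stitches; work 72 rows.

Finished = 8.5 − 1.5 = 7 inches.
7 inches × 2.54 = 17.78 cm.
27/10 = 2.7 sts per cm; 17.78 × 2.7 = 48.01 sts.
Next multiple of 5 → 50.
7.5 inches = 19.05 cm; × 3.8 = 72.39 → 72 rows.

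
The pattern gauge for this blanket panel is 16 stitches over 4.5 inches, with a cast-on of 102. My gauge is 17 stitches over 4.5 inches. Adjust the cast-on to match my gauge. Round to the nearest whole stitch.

Scale factor = 17 / 16 = 1.062.
102 × 17 / 16 = 108.38 sts.
→ 108 sts.

Cast on 108 stitches.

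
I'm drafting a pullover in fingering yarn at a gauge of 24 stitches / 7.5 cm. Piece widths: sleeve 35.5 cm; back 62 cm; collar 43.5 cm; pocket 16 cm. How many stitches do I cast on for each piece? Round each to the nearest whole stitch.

sleeve 114; back 198; collar 139; pocket 51.

Rate = 24/7.5 = 3.2 sts per cm.
sleeve: 35.5 × 3.2 = 113.60 → 114.
back: 62 × 3.2 = 198.40 → 198.
collar: 43.5 × 3.2 = 139.20 → 139.
pocket: 16 × 3.2 = 51.20 → 51.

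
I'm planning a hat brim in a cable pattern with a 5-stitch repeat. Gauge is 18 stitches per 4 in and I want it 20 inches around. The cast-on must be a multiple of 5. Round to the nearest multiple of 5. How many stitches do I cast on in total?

18 / 4 = 4.5 sts per inch.
20 × 4.5 = 90.00 sts.
Nearest multiple of 5: 90.

CO 90 sts.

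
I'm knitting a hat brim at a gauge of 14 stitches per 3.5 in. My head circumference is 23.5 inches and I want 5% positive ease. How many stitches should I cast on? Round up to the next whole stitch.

Cast on 99 stitches.

Finished = 23.5 × 1.05 = 24.68 in.
14 / 3.5 = 4 sts per inch.
24.68 × 4 = 98.70 sts.
→ 99 sts.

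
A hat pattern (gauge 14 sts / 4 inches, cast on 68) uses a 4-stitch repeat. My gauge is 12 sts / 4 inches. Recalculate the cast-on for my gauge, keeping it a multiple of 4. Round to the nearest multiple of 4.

68 × 12 / 14 = 58.29.
Nearest multiple of 4: 60.

60 stitches.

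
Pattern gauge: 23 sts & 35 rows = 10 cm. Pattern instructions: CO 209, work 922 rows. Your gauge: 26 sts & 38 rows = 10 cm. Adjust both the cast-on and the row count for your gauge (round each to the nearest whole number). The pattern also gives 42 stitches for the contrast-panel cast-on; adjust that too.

Stitches: 209 × 26/23 = 236.26 → 236.
Rows: 922 × 38/35 = 1001.03 → 1001.
contrast-panel cast-on: 42 × 26/23 = 47.48 → 47.

Cast on 236 stitches; work 1001 rows; contrast-panel cast-on 47 stitches.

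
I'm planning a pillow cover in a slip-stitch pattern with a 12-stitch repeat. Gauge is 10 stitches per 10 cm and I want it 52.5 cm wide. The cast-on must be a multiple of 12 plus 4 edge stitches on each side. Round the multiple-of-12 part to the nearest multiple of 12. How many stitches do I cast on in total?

10 / 10 = 1 sts per cm.
52.5 × 1 = 52.50 sts.
Less 8 edge sts → 44.50 for the repeat.
Nearest multiple of 12: 48.
Add back 8 edge sts → 56.

CO 56 sts.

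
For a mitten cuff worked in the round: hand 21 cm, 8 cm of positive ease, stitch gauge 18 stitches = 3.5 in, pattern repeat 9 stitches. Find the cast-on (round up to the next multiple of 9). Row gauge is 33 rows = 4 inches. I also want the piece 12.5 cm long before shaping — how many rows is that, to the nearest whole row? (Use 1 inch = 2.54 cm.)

Finished = 21 + 8 = 29 cm.
29 cm × 1/2.54 = 11.42 inches.
18/3.5 = 5.143 sts per in; 11.42 × 5.143 = 58.72 sts.
Next multiple of 9 → 63.
12.5 cm = 4.92 inches; × 8.25 = 40.60 → 41 rows.

Cast on 63 stitches; work 41 rows.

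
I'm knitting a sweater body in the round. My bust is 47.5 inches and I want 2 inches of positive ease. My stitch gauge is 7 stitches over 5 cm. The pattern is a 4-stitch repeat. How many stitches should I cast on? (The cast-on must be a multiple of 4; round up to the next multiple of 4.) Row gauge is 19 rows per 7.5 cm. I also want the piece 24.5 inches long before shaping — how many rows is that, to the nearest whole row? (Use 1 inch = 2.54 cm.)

Cast on 180 stitches; work 158 rows.

Finished = 47.5 + 2 = 49.5 inches.
49.5 inches × 2.54 = 125.73 cm.
7/5 = 1.4 sts per cm; 125.73 × 1.4 = 176.02 sts.
Next multiple of 4 → 180.
24.5 inches = 62.23 cm; × 2.533 = 157.65 → 158 rows.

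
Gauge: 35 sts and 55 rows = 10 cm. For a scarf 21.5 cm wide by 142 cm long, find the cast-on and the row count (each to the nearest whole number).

Cast on 75 stitches and work 781 rows.

Stitch gauge = 35/10 = 3.5 sts/cm; 21.5 × 3.5 = 75.25 → 75 sts.
Row gauge = 55/10 = 5.5 rows/cm; 142 × 5.5 = 781.00 → 781 rows.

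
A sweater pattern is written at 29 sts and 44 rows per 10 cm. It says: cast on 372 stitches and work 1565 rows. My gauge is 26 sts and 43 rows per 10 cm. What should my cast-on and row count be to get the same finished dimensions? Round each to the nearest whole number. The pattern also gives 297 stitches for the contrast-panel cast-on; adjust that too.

Cast on 334 stitches; work 1529 rows; contrast-panel cast-on 266 stitches.

Stitches: 372 × 26/29 = 333.52 → 334.
Rows: 1565 × 43/44 = 1529.43 → 1529.
contrast-panel cast-on: 297 × 26/29 = 266.28 → 266.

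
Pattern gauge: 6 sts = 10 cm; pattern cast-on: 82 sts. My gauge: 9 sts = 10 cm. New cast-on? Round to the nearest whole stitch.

Scale factor = 9 / 6 = 1.500.
82 × 9 / 6 = 123.00 sts.

Cast on 123 stitches.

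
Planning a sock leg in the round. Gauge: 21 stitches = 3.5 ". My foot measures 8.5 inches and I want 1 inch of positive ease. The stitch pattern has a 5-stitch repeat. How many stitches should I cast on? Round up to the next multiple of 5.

Cast on 60 stitches.

Finished = 8.5 + 1 = 9.5 inches.
21 / 3.5 = 6 sts/in.
9.5 × 6 = 57.00 sts.
Next multiple of 5: 60.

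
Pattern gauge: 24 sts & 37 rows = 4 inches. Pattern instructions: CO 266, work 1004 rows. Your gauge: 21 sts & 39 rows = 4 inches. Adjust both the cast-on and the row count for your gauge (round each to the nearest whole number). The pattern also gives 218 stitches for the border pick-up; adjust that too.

Stitches: 266 × 21/24 = 232.75 → 233.
Rows: 1004 × 39/37 = 1058.27 → 1058.
border pick-up: 218 × 21/24 = 190.75 → 191.

Cast on 233 stitches; work 1058 rows; border pick-up 191 stitches.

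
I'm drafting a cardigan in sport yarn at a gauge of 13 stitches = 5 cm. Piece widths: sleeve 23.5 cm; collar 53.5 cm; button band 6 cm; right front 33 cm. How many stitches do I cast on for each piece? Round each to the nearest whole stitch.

Rate = 13/5 = 2.6 sts per cm.
sleeve: 23.5 × 2.6 = 61.10 → 61.
collar: 53.5 × 2.6 = 139.10 → 139.
button band: 6 × 2.6 = 15.60 → 16.
right front: 33 × 2.6 = 85.80 → 86.

sleeve 61; collar 139; button band 16; right front 86.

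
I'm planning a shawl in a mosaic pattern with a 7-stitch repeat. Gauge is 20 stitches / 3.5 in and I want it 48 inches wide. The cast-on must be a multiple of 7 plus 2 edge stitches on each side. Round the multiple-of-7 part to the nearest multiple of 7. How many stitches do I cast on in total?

20 / 3.5 = 5.714 sts per inch.
48 × 5.714 = 274.29 sts.
Less 4 edge sts → 270.29 for the repeat.
Nearest multiple of 7: 273.
Add back 4 edge sts → 277.

277 stitches.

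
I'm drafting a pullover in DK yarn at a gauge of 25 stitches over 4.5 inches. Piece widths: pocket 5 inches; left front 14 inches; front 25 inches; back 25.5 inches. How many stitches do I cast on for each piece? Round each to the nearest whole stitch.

pocket 28; left front 78; front 139; back 142.

Rate = 25/4.5 = 5.556 sts per in.
pocket: 5 × 5.556 = 27.78 → 28.
left front: 14 × 5.556 = 77.78 → 78.
front: 25 × 5.556 = 138.89 → 139.
back: 25.5 × 5.556 = 141.67 → 142.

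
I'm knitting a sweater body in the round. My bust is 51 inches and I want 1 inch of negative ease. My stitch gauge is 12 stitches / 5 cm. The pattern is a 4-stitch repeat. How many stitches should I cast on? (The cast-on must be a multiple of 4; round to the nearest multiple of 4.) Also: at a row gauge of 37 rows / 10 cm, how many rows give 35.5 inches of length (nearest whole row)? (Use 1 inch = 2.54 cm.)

Finished = 51 − 1 = 50 inches.
50 inches × 2.54 = 127.00 cm.
12/5 = 2.4 sts per cm; 127.00 × 2.4 = 304.80 sts.
Nearest multiple of 4 → 304.
35.5 inches = 90.17 cm; × 3.7 = 333.63 → 334 rows.

Cast on 304 stitches; work 334 rows.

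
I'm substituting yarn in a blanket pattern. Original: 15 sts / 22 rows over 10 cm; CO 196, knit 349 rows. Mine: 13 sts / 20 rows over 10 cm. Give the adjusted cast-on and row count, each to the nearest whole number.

Stitches: 196 × 13/15 = 169.87 → 170.
Rows: 349 × 20/22 = 317.27 → 317.

Cast on 170 stitches; work 317 rows.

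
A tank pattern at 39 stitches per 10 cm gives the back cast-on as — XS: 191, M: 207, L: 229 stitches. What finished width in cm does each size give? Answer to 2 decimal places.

XS 48.97 cm; M 53.08 cm; L 58.72 cm.

39/10 = 3.9 sts per cm.
XS: 191 / 3.9 = 48.974 → 48.97 cm.
M: 207 / 3.9 = 53.077 → 53.08 cm.
L: 229 / 3.9 = 58.718 → 58.72 cm.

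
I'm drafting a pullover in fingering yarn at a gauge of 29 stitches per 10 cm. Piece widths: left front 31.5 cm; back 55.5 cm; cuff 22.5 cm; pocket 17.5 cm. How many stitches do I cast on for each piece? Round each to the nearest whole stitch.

left front 91; back 161; cuff 65; pocket 51.

Rate = 29/10 = 2.9 sts per cm.
left front: 31.5 × 2.9 = 91.35 → 91.
back: 55.5 × 2.9 = 160.95 → 161.
cuff: 22.5 × 2.9 = 65.25 → 65.
pocket: 17.5 × 2.9 = 50.75 → 51.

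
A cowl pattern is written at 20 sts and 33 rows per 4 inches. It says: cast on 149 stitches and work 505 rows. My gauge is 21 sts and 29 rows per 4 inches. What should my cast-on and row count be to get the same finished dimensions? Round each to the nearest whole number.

Stitches: 149 × 21/20 = 156.45 → 156.
Rows: 505 × 29/33 = 443.79 → 444.

Cast on 156 stitches; work 444 rows.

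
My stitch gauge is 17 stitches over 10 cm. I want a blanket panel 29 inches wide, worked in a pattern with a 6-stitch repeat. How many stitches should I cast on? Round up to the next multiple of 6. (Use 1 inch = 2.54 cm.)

29 in = 29 × 2.54 = 73.66 cm.
17 / 10 = 1.7 sts/cm.
73.66 × 1.7 = 125.22 sts.
→ 126.

126 stitches.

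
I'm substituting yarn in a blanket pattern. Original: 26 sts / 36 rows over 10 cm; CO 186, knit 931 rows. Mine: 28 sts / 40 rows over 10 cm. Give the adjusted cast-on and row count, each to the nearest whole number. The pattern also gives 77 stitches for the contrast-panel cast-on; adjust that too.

Cast on 200 stitches; work 1034 rows; contrast-panel cast-on 83 stitches.

Stitches: 186 × 28/26 = 200.31 → 200.
Rows: 931 × 40/36 = 1034.44 → 1034.
contrast-panel cast-on: 77 × 28/26 = 82.92 → 83.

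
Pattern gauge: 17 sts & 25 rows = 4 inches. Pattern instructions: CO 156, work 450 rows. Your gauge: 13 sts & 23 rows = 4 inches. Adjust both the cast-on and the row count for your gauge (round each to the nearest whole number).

Stitches: 156 × 13/17 = 119.29 → 119.
Rows: 450 × 23/25 = 414.00 → 414.

Cast on 119 stitches; work 414 rows.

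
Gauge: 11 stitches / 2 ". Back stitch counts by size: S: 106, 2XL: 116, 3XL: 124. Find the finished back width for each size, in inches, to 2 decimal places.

11/2 = 5.5 sts per in.
S: 106 / 5.5 = 19.273 → 19.27 in.
2XL: 116 / 5.5 = 21.091 → 21.09 in.
3XL: 124 / 5.5 = 22.545 → 22.55 in.

S 19.27 inches; 2XL 21.09 inches; 3XL 22.55 inches.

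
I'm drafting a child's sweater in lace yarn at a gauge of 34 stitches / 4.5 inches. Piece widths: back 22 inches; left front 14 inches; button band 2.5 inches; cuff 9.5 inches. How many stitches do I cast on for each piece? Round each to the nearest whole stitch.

back 166; left front 106; button band 19; cuff 72.

Rate = 34/4.5 = 7.556 sts per in.
back: 22 × 7.556 = 166.22 → 166.
left front: 14 × 7.556 = 105.78 → 106.
button band: 2.5 × 7.556 = 18.89 → 19.
cuff: 9.5 × 7.556 = 71.78 → 72.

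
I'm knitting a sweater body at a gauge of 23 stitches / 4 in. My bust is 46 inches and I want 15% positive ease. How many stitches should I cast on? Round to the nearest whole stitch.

304 stitches.

Finished = 46 × 1.15 = 52.90 in.
23 / 4 = 5.75 sts per inch.
52.90 × 5.75 = 304.18 sts.
→ 304 sts.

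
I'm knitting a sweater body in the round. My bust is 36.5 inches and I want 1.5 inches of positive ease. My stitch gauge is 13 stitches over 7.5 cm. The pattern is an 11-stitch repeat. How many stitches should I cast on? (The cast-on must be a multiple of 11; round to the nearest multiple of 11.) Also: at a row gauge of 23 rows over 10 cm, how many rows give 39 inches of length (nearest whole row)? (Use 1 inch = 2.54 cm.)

Finished = 36.5 + 1.5 = 38 inches.
38 inches × 2.54 = 96.52 cm.
13/7.5 = 1.733 sts per cm; 96.52 × 1.733 = 167.30 sts.
Nearest multiple of 11 → 165.
39 inches = 99.06 cm; × 2.3 = 227.84 → 228 rows.

Cast on 165 stitches; work 228 rows.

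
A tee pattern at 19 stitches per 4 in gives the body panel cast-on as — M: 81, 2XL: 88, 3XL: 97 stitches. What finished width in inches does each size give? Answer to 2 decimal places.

19/4 = 4.75 sts per in.
M: 81 / 4.75 = 17.053 → 17.05 in.
2XL: 88 / 4.75 = 18.526 → 18.53 in.
3XL: 97 / 4.75 = 20.421 → 20.42 in.

M 17.05 inches; 2XL 18.53 inches; 3XL 20.42 inches.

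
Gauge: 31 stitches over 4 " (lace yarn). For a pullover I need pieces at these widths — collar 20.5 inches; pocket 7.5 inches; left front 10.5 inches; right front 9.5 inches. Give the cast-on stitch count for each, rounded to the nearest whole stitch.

Rate = 31/4 = 7.75 sts per in.
collar: 20.5 × 7.75 = 158.88 → 159.
pocket: 7.5 × 7.75 = 58.12 → 58.
left front: 10.5 × 7.75 = 81.38 → 81.
right front: 9.5 × 7.75 = 73.62 → 74.

collar 159; pocket 58; left front 81; right front 74.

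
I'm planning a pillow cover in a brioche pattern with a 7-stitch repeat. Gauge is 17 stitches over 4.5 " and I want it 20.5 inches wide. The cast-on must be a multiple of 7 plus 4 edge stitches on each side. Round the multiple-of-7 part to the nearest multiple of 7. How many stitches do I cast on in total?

CO 78 sts.

17 / 4.5 = 3.778 sts per inch.
20.5 × 3.778 = 77.44 sts.
Less 8 edge sts → 69.44 for the repeat.
Nearest multiple of 7: 70.
Add back 8 edge sts → 78.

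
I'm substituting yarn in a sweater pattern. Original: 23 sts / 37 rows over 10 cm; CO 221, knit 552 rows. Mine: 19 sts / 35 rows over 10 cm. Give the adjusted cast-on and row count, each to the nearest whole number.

Cast on 183 stitches; work 522 rows.

Stitches: 221 × 19/23 = 182.57 → 183.
Rows: 552 × 35/37 = 522.16 → 522.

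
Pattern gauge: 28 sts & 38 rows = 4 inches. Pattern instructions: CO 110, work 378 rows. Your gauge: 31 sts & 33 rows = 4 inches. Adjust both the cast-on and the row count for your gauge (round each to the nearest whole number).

Stitches: 110 × 31/28 = 121.79 → 122.
Rows: 378 × 33/38 = 328.26 → 328.

Cast on 122 stitches; work 328 rows.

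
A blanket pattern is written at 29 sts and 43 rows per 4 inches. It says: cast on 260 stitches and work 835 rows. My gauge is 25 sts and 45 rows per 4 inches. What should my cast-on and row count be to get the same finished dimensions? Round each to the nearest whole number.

Stitches: 260 × 25/29 = 224.14 → 224.
Rows: 835 × 45/43 = 873.84 → 874.

Cast on 224 stitches; work 874 rows.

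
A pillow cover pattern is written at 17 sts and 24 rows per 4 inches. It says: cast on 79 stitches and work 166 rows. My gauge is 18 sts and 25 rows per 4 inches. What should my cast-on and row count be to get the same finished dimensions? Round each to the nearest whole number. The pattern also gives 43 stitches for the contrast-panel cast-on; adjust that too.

Cast on 84 stitches; work 173 rows; contrast-panel cast-on 46 stitches.

Stitches: 79 × 18/17 = 83.65 → 84.
Rows: 166 × 25/24 = 172.92 → 173.
contrast-panel cast-on: 43 × 18/17 = 45.53 → 46.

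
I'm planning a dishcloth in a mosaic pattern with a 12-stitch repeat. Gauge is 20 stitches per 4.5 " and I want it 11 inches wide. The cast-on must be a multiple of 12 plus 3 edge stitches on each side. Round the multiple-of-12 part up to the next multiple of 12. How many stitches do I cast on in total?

CO 54 sts.

20 / 4.5 = 4.444 sts per inch.
11 × 4.444 = 48.89 sts.
Less 6 edge sts → 42.89 for the repeat.
Next multiple of 12: 48.
Add back 6 edge sts → 54.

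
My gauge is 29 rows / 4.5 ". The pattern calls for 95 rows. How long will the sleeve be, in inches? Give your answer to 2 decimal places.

14.74 inches.

29 rows / 4.5 inch = 6.444 rows per inch.
95 / 6.444 = 14.741 inches.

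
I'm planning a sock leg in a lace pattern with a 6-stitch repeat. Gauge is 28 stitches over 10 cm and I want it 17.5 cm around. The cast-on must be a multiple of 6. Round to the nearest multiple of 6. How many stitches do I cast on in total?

28 / 10 = 2.8 sts per cm.
17.5 × 2.8 = 49.00 sts.
Nearest multiple of 6: 48.

CO 48 sts.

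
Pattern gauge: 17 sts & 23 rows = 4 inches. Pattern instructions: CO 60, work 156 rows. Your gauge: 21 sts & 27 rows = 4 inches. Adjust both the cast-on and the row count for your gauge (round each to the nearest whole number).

Stitches: 60 × 21/17 = 74.12 → 74.
Rows: 156 × 27/23 = 183.13 → 183.

Cast on 74 stitches; work 183 rows.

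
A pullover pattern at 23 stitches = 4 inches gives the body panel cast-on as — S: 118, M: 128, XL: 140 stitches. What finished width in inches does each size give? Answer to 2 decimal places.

23/4 = 5.75 sts per in.
S: 118 / 5.75 = 20.522 → 20.52 in.
M: 128 / 5.75 = 22.261 → 22.26 in.
XL: 140 / 5.75 = 24.348 → 24.35 in.

S 20.52 inches; M 22.26 inches; XL 24.35 inches.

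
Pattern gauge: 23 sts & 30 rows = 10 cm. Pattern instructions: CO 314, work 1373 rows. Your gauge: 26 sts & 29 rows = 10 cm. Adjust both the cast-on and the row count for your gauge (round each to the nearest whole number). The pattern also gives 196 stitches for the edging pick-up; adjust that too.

Cast on 355 stitches; work 1327 rows; edging pick-up 222 stitches.

Stitches: 314 × 26/23 = 354.96 → 355.
Rows: 1373 × 29/30 = 1327.23 → 1327.
edging pick-up: 196 × 26/23 = 221.57 → 222.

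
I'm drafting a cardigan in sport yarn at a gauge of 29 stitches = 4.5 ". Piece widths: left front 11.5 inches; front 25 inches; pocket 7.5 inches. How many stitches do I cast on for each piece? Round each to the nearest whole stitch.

Rate = 29/4.5 = 6.444 sts per in.
left front: 11.5 × 6.444 = 74.11 → 74.
front: 25 × 6.444 = 161.11 → 161.
pocket: 7.5 × 6.444 = 48.33 → 48.

left front 74; front 161; pocket 48.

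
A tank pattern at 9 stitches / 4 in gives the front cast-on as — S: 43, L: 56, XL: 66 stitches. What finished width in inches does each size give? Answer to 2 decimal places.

9/4 = 2.25 sts per in.
S: 43 / 2.25 = 19.111 → 19.11 in.
L: 56 / 2.25 = 24.889 → 24.89 in.
XL: 66 / 2.25 = 29.333 → 29.33 in.

S 19.11 inches; L 24.89 inches; XL 29.33 inches.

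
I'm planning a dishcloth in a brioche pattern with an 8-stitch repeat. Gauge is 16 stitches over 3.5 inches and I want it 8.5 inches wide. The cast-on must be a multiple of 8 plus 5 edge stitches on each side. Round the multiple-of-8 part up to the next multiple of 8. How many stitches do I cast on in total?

16 / 3.5 = 4.571 sts per inch.
8.5 × 4.571 = 38.86 sts.
Less 10 edge sts → 28.86 for the repeat.
Next multiple of 8: 32.
Add back 10 edge sts → 42.

Cast on 42 stitches.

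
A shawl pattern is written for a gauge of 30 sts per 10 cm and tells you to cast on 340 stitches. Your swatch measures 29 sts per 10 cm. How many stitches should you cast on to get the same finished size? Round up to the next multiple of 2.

Scale factor = 29 / 30 = 0.967.
340 × 29 / 30 = 328.67 sts.
→ 330 sts.

CO 330 sts.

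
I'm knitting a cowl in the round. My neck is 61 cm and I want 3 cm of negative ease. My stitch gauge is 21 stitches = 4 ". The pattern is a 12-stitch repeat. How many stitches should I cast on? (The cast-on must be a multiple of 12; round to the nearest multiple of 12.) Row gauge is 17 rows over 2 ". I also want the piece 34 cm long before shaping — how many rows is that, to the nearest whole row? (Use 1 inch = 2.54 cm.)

Finished = 61 − 3 = 58 cm.
58 cm × 1/2.54 = 22.83 inches.
21/4 = 5.25 sts per in; 22.83 × 5.25 = 119.88 sts.
Nearest multiple of 12 → 120.
34 cm = 13.39 inches; × 8.5 = 113.78 → 114 rows.

Cast on 120 stitches; work 114 rows.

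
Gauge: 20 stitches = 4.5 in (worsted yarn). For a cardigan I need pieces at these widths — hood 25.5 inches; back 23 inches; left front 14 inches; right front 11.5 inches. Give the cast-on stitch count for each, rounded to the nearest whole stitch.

Rate = 20/4.5 = 4.444 sts per in.
hood: 25.5 × 4.444 = 113.33 → 113.
back: 23 × 4.444 = 102.22 → 102.
left front: 14 × 4.444 = 62.22 → 62.
right front: 11.5 × 4.444 = 51.11 → 51.

hood 113; back 102; left front 62; right front 51.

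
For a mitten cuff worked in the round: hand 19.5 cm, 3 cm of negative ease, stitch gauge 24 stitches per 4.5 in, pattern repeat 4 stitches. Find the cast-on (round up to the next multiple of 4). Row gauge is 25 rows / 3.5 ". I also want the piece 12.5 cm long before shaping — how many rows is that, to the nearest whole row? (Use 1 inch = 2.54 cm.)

Cast on 36 stitches; work 35 rows.

Finished = 19.5 − 3 = 16.5 cm.
16.5 cm × 1/2.54 = 6.50 inches.
24/4.5 = 5.333 sts per in; 6.50 × 5.333 = 34.65 sts.
Next multiple of 4 → 36.
12.5 cm = 4.92 inches; × 7.143 = 35.15 → 35 rows.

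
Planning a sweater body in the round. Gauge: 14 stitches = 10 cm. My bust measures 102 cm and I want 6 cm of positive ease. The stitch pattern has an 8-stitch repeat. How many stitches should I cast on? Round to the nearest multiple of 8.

Finished = 102 + 6 = 108 cm.
14 / 10 = 1.4 sts/cm.
108 × 1.4 = 151.20 sts.
Nearest multiple of 8: 152.

Cast on 152 stitches.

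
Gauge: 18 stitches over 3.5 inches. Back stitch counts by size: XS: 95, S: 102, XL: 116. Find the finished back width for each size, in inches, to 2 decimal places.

18/3.5 = 5.143 sts per in.
XS: 95 / 5.143 = 18.472 → 18.47 in.
S: 102 / 5.143 = 19.833 → 19.83 in.
XL: 116 / 5.143 = 22.556 → 22.56 in.

XS 18.47 inches; S 19.83 inches; XL 22.56 inches.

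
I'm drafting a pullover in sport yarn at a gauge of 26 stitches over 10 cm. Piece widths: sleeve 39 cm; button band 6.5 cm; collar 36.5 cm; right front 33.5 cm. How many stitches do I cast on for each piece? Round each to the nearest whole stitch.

sleeve 101; button band 17; collar 95; right front 87.

Rate = 26/10 = 2.6 sts per cm.
sleeve: 39 × 2.6 = 101.40 → 101.
button band: 6.5 × 2.6 = 16.90 → 17.
collar: 36.5 × 2.6 = 94.90 → 95.
right front: 33.5 × 2.6 = 87.10 → 87.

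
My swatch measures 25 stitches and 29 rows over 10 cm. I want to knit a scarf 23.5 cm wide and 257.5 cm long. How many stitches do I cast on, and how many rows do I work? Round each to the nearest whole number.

Stitch gauge = 25/10 = 2.5 sts/cm; 23.5 × 2.5 = 58.75 → 59 sts.
Row gauge = 29/10 = 2.9 rows/cm; 257.5 × 2.9 = 746.75 → 747 rows.

Cast on 59 stitches and work 747 rows.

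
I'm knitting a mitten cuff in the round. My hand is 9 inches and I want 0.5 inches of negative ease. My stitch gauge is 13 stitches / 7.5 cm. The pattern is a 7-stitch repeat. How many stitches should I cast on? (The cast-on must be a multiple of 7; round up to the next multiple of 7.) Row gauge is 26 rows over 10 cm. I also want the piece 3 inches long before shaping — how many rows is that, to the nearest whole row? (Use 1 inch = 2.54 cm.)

Finished = 9 − 0.5 = 8.5 inches.
8.5 inches × 2.54 = 21.59 cm.
13/7.5 = 1.733 sts per cm; 21.59 × 1.733 = 37.42 sts.
Next multiple of 7 → 42.
3 inches = 7.62 cm; × 2.6 = 19.81 → 20 rows.

Cast on 42 stitches; work 20 rows.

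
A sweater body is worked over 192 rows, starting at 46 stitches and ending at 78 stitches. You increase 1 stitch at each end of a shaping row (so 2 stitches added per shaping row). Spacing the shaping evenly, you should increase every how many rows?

Increase every 12th row.

Stitches to add: |78 − 46| = 32.
Shaping rows needed: 32 / 2 = 16.
192 rows / 16 = every 12 rows.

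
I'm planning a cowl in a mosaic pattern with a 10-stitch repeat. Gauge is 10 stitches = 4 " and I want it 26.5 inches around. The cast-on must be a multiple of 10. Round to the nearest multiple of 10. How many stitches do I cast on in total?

10 / 4 = 2.5 sts per inch.
26.5 × 2.5 = 66.25 sts.
Nearest multiple of 10: 70.

CO 70 sts.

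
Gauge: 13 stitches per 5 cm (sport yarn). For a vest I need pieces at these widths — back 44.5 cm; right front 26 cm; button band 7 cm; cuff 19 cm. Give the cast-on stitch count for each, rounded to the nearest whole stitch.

Rate = 13/5 = 2.6 sts per cm.
back: 44.5 × 2.6 = 115.70 → 116.
right front: 26 × 2.6 = 67.60 → 68.
button band: 7 × 2.6 = 18.20 → 18.
cuff: 19 × 2.6 = 49.40 → 49.

back 116; right front 68; button band 18; cuff 49.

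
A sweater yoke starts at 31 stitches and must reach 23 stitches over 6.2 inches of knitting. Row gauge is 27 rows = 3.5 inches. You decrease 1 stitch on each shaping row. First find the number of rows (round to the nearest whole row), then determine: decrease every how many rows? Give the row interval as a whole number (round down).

Decrease every 6th row.

Rows = 6.2 × 7.714 = 47.8 → 48 rows.
Stitches to remove: 8 → 8 shaping rows (at 1 st each).
48 / 8 = 6.00 → every 6 rows.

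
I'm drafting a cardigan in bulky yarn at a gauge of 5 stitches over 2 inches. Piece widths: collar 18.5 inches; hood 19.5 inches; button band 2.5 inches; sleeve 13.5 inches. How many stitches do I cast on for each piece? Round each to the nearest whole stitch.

Rate = 5/2 = 2.5 sts per in.
collar: 18.5 × 2.5 = 46.25 → 46.
hood: 19.5 × 2.5 = 48.75 → 49.
button band: 2.5 × 2.5 = 6.25 → 6.
sleeve: 13.5 × 2.5 = 33.75 → 34.

collar 46; hood 49; button band 6; sleeve 34.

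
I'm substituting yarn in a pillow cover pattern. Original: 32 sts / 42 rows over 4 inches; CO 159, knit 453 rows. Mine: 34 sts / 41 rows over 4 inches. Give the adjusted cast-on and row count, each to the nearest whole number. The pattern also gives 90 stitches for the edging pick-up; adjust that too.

Cast on 169 stitches; work 442 rows; edging pick-up 96 stitches.

Stitches: 159 × 34/32 = 168.94 → 169.
Rows: 453 × 41/42 = 442.21 → 442.
edging pick-up: 90 × 34/32 = 95.62 → 96.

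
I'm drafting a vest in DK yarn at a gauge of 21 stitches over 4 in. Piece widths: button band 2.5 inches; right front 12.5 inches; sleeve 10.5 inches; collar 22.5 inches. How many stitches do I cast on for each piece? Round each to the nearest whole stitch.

button band 13; right front 66; sleeve 55; collar 118.

Rate = 21/4 = 5.25 sts per in.
button band: 2.5 × 5.25 = 13.12 → 13.
right front: 12.5 × 5.25 = 65.62 → 66.
sleeve: 10.5 × 5.25 = 55.12 → 55.
collar: 22.5 × 5.25 = 118.12 → 118.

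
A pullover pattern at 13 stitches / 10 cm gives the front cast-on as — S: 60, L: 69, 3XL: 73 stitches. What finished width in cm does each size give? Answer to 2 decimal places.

S 46.15 cm; L 53.08 cm; 3XL 56.15 cm.

13/10 = 1.3 sts per cm.
S: 60 / 1.3 = 46.154 → 46.15 cm.
L: 69 / 1.3 = 53.077 → 53.08 cm.
3XL: 73 / 1.3 = 56.154 → 56.15 cm.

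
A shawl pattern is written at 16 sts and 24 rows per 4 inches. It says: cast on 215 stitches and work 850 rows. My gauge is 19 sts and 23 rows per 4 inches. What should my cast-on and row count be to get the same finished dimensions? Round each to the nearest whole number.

Cast on 255 stitches; work 815 rows.

Stitches: 215 × 19/16 = 255.31 → 255.
Rows: 850 × 23/24 = 814.58 → 815.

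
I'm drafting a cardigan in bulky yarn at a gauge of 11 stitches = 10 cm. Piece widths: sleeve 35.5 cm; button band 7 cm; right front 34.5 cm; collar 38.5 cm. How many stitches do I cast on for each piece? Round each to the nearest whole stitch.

sleeve 39; button band 8; right front 38; collar 42.

Rate = 11/10 = 1.1 sts per cm.
sleeve: 35.5 × 1.1 = 39.05 → 39.
button band: 7 × 1.1 = 7.70 → 8.
right front: 34.5 × 1.1 = 37.95 → 38.
collar: 38.5 × 1.1 = 42.35 → 42.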